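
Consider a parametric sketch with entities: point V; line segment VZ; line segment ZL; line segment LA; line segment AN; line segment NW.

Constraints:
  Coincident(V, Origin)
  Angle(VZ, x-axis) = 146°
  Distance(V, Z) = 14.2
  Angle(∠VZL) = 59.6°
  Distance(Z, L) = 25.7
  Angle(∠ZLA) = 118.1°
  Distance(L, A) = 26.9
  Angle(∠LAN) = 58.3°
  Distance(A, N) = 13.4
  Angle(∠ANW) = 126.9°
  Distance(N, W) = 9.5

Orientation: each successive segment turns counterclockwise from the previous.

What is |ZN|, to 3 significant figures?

33.9

∠ZLA = 118.1° gives LA at -31.7° from the x-axis; with |LA| = 26.9, A = (9.50, -31.8). ∠LAN = 58.3° gives AN at 90.0° from the x-axis; with |AN| = 13.4, N = (9.50, -18.4). Then |ZN| = |N − Z| = 33.9.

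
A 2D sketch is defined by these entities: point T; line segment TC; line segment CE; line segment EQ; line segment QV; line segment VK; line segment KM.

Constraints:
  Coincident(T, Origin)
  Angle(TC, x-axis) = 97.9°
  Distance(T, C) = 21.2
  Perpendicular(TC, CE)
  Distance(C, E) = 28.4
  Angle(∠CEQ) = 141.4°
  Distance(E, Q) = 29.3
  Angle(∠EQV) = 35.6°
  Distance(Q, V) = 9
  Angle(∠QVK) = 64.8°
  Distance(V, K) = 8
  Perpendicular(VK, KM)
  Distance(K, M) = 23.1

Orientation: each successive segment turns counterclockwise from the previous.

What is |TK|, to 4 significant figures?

47.26

∠EQV = 35.6° gives QV at 10.90° from the x-axis; with |QV| = 9.0, V = (-42.38, -2.456). ∠QVK = 64.8° gives VK at 126.1° from the x-axis; with |VK| = 8.0, K = (-47.09, 4.008). Then |TK| = |K − T| = 47.26.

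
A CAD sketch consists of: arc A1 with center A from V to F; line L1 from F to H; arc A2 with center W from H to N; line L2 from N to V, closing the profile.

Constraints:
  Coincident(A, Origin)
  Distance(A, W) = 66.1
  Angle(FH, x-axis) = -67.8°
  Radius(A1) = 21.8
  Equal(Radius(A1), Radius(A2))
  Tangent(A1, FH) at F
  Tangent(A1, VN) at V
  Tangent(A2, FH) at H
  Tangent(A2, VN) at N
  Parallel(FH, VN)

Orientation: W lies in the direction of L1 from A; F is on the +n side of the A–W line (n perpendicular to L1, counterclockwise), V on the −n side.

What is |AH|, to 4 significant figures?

69.60

Tangency of A1 to both parallel lines with radius 21.8 puts F and V at A ± 21.8·n: F = (20.18, 8.237), V = (-20.18, -8.237). Equal radii place H and N the same way about W: H = W + 21.8·n = (45.16, -52.96), N = W − 21.8·n = (4.791, -69.44). Then |AH| = |H − A| = 69.60.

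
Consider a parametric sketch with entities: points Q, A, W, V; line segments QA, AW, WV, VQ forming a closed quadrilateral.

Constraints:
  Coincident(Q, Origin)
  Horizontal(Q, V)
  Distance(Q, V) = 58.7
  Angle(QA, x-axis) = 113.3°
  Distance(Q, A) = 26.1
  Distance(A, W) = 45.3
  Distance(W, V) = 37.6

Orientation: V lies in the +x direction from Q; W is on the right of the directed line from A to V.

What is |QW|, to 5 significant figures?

23.286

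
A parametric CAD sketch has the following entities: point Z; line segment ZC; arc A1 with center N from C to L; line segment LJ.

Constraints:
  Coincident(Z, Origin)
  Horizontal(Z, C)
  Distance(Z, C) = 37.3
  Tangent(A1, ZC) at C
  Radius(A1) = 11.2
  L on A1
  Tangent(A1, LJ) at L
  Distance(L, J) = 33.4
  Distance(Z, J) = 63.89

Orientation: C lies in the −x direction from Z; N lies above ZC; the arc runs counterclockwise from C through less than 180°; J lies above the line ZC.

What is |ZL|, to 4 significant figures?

32.43

Z is at the origin; Z and C share the same y with |ZC| = 37.3 and C on the −x side, so C = (-37.30, 0.000). Tangency of A1 to ZC means the radius NC is perpendicular to ZC, so N = C + (0, 11.2) = (-37.30, 11.20). Since NL ⟂ LJ (tangency), |NJ| = √(11.2² + 33.4²) = 35.23 regardless of where L sits on A1. So J lies on both circle(Z, 63.89) and circle(N, 35.23); the above-ZC intersection is J = (-44.71, 45.64). L is the foot of the tangent from J: L = (-27.67, 16.91).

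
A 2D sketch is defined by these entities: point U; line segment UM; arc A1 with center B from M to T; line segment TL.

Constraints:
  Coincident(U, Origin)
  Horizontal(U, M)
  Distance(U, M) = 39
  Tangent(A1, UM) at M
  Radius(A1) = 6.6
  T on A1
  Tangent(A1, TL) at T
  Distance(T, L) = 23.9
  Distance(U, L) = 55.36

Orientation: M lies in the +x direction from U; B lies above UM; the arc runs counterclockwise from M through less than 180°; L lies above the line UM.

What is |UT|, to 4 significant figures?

46.04

Checks: ∠(BM, MU) = 90.00° ✓; |BT| = 6.600 ✓; ∠(BT, TL) = 90.00° ✓; |TL| = 23.90 ✓; |UL| = 55.36 ✓.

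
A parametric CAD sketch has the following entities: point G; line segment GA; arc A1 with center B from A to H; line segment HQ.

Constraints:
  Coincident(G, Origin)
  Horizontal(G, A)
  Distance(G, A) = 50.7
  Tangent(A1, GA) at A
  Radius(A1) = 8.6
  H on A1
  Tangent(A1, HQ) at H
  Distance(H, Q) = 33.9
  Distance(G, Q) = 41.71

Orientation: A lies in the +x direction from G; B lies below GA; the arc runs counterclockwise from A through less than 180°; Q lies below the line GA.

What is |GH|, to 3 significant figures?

43.6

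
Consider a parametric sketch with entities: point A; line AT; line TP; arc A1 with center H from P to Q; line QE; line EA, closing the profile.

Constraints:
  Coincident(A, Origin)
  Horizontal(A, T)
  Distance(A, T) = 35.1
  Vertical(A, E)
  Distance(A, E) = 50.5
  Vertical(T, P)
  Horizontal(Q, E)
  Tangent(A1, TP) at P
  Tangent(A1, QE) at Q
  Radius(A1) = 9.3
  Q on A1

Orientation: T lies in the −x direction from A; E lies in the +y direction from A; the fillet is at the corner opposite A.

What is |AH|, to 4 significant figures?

48.61

AE is vertical with |AE| = 50.5 and E on the +y side, so E = (0.000, 50.50). The virtual corner opposite A is at (-35.10, 50.50). The tangent condition forces HP to be normal to TP and the tangent condition forces HQ to be normal to QE, with radius 9.3, so the center H sits 9.3 in from both sides at H = (-25.80, 41.20). Then |AH| = |H − A| = 48.61.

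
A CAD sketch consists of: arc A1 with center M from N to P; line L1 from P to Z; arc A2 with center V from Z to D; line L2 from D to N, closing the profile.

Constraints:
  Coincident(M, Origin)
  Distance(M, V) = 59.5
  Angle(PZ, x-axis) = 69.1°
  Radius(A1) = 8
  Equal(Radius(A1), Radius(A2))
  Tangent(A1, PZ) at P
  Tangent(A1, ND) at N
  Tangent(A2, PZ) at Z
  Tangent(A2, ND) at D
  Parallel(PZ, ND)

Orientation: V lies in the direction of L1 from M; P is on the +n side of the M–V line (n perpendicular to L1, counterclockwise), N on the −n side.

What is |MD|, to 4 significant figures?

60.04

The slot axis is L1's direction at 69.1°, so u = (cos 69.1°, sin 69.1°) = (0.3567, 0.9342) and n = (−sin 69.1°, cos 69.1°) = (-0.9342, 0.3567). M is at the origin and V lies 59.5 along u from M, so V = 59.5·u = (21.23, 55.59). Tangency of A1 to both parallel lines with radius 8.0 puts P and N at M ± 8.0·n: P = (-7.474, 2.854), N = (7.474, -2.854). Equal radii place Z and D the same way about V: Z = V + 8.0·n = (13.75, 58.44), D = V − 8.0·n = (28.70, 52.73). Then |MD| = |D − M| = 60.04.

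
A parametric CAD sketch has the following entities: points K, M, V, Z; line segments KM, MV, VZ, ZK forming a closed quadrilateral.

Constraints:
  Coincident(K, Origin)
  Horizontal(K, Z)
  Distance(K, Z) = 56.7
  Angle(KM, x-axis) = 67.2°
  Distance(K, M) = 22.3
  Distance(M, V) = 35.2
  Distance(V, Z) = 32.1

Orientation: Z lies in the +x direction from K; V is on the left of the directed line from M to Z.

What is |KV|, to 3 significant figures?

51.7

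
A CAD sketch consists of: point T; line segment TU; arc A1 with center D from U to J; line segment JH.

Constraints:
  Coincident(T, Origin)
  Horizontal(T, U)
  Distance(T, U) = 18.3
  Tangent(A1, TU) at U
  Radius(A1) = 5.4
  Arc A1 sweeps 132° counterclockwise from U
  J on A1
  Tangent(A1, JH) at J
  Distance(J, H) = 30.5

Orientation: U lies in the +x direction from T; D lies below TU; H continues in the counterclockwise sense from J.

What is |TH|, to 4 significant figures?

46.98

On A1, U sits at bearing 90° from D; a 132° counterclockwise sweep puts J at bearing 222°, so J = D + 5.4·(cos 222°, sin 222°) = (14.29, -9.013). Tangency of A1 to JH means the radius DJ is perpendicular to JH, so JH runs along (−sin 222°, cos 222°); with |JH| = 30.5, H = (34.70, -31.68). Then |TH| = |H − T| = 46.98.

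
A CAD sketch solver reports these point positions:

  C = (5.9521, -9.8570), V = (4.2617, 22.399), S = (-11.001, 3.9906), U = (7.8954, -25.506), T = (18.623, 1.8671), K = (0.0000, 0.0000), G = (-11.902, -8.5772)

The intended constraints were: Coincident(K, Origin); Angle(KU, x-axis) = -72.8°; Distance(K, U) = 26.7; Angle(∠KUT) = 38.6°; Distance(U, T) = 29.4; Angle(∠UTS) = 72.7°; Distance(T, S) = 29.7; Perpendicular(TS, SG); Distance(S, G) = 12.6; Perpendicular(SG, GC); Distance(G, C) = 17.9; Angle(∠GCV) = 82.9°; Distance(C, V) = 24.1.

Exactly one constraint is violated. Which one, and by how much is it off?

Distance(C, V) = 24.1 — off by 8.20.

K = (0.00, 0.00) ✓; KU at -72.80° ✓; |KU| = 26.70 ✓; ∠KUT = 38.60° ✓; |UT| = 29.40 ✓; ∠UTS = 72.70° ✓; |TS| = 29.70 ✓; ∠(TS, SG) = 90.00° ✓; |SG| = 12.60 ✓; ∠(SG, GC) = 90.00° ✓; |GC| = 17.90 ✓; ∠GCV = 82.90° ✓; |CV| = 32.30 ✗.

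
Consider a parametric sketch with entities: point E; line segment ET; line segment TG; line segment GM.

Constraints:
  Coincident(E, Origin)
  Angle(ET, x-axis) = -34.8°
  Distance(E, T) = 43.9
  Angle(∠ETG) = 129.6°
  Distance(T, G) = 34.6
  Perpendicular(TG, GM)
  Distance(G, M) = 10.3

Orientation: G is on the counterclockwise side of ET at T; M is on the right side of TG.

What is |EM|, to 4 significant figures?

76.57

∠ETG = 129.6°, so TG runs at -34.8° + (180° − 129.6°) = 15.60° from the x-axis; with |TG| = 34.6, G = T + 34.6·(cos 15.60°, sin 15.60°) = (69.37, -15.75). TG ⟂ GM; with |GM| = 10.3 on the right of TG, M = G + 10.3·(0.2689, -0.9632) = (72.14, -25.67). Then |EM| = |M − E| = 76.57.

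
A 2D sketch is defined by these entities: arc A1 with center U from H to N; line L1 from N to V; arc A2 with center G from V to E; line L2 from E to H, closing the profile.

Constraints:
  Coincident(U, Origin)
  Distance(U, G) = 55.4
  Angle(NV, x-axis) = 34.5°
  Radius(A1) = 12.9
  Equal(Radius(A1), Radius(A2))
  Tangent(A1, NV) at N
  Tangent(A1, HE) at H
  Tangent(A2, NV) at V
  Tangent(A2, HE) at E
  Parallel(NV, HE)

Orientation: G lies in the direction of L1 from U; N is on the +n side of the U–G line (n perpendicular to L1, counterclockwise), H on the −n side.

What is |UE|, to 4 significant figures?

56.88

The slot axis is L1's direction at 34.5°, so u = (cos 34.5°, sin 34.5°) = (0.8241, 0.5664) and n = (−sin 34.5°, cos 34.5°) = (-0.5664, 0.8241). U is at the origin and G lies 55.4 along u from U, so G = 55.4·u = (45.66, 31.38). Tangency of A1 to both parallel lines with radius 12.9 puts N and H at U ± 12.9·n: N = (-7.307, 10.63), H = (7.307, -10.63). Equal radii place V and E the same way about G: V = G + 12.9·n = (38.35, 42.01), E = G − 12.9·n = (52.96, 20.75). Then |UE| = |E − U| = 56.88.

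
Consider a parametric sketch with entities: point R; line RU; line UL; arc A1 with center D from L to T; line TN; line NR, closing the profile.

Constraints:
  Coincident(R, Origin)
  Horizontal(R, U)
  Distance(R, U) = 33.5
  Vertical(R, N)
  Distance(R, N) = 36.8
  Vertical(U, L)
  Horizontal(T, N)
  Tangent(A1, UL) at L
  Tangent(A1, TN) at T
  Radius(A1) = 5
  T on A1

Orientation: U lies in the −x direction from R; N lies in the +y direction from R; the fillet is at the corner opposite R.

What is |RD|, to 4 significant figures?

42.70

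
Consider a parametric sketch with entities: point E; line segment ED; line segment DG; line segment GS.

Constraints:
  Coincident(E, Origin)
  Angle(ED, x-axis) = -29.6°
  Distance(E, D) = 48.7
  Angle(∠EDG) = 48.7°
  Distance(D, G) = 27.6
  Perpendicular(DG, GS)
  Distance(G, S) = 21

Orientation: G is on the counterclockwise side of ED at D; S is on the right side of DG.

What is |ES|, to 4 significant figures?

57.77

∠EDG = 48.7°, so DG runs at -29.6° + (180° − 48.7°) = 101.7° from the x-axis; with |DG| = 27.6, G = D + 27.6·(cos 101.7°, sin 101.7°) = (36.75, 2.972). DG is perpendicular to GS; with |GS| = 21.0 on the right of DG, S = G + 21.0·(0.9792, 0.2028) = (57.31, 7.230). Then |ES| = |S − E| = 57.77.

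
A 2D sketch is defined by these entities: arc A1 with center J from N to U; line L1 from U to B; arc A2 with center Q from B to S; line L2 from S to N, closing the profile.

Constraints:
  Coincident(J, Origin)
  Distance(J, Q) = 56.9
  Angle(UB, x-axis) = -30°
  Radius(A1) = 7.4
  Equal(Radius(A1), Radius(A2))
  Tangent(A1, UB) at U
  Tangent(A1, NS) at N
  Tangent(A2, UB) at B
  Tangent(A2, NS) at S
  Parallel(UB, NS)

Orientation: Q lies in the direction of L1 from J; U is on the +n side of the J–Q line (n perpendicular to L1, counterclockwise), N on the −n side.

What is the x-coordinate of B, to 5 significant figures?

52.977

The slot axis is L1's direction at -30.0°, so u = (cos -30.0°, sin -30.0°) = (0.86603, -0.50000) and n = (−sin -30.0°, cos -30.0°) = (0.50000, 0.86603). J is at the origin and Q lies 56.9 along u from J, so Q = 56.9·u = (49.277, -28.450). Tangency of A1 to both parallel lines with radius 7.4 puts U and N at J ± 7.4·n: U = (3.7000, 6.4086), N = (-3.7000, -6.4086). Equal radii place B and S the same way about Q: B = Q + 7.4·n = (52.977, -22.041), S = Q − 7.4·n = (45.577, -34.859). So B.x = 52.977.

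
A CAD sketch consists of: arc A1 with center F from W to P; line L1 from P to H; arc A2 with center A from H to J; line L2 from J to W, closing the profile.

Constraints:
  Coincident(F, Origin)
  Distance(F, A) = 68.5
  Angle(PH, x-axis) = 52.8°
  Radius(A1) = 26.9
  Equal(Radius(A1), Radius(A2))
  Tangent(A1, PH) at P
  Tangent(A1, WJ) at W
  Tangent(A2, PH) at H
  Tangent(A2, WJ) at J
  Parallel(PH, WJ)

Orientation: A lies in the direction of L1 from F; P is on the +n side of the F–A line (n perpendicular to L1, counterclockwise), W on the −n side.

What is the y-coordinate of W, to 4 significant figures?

-16.26

The slot axis is L1's direction at 52.8°, so u = (cos 52.8°, sin 52.8°) = (0.6046, 0.7965) and n = (−sin 52.8°, cos 52.8°) = (-0.7965, 0.6046). F is at the origin and A lies 68.5 along u from F, so A = 68.5·u = (41.42, 54.56). Tangency of A1 to both parallel lines with radius 26.9 puts P and W at F ± 26.9·n: P = (-21.43, 16.26), W = (21.43, -16.26). So W.y = -16.26.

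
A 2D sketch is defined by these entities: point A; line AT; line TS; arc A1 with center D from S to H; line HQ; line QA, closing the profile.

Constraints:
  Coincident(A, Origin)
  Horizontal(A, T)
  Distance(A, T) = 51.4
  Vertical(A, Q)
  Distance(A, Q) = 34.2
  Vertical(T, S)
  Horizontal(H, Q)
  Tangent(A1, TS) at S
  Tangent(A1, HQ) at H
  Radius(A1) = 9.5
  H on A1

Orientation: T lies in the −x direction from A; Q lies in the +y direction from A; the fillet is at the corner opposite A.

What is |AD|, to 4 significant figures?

48.64

A and Q share the same x with |AQ| = 34.2 and Q on the +y side, so Q = (0.000, 34.20). The virtual corner opposite A is at (-51.40, 34.20). Tangency of A1 to TS means the radius DS is perpendicular to TS and A1 meets HQ tangentially, so DH is at right angles to HQ, with radius 9.5, so the center D sits 9.5 in from both sides at D = (-41.90, 24.70). Then |AD| = |D − A| = 48.64.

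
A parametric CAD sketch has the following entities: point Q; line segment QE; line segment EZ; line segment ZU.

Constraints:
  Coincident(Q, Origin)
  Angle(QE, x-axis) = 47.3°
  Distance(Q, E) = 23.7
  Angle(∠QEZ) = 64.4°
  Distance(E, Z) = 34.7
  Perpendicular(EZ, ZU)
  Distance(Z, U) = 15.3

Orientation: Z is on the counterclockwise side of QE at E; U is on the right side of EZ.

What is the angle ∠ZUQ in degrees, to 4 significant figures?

33.70°

∠QEZ = 64.4°, so EZ runs at 47.3° + (180° − 64.4°) = 162.9° from the x-axis; with |EZ| = 34.7, Z = E + 34.7·(cos 162.9°, sin 162.9°) = (-17.09, 27.62). EZ ⟂ ZU; with |ZU| = 15.3 on the right of EZ, U = Z + 15.3·(0.2940, 0.9558) = (-12.59, 42.24). Then cos ∠ZUQ = UZ·UQ / (|UZ||UQ|), giving 33.70°.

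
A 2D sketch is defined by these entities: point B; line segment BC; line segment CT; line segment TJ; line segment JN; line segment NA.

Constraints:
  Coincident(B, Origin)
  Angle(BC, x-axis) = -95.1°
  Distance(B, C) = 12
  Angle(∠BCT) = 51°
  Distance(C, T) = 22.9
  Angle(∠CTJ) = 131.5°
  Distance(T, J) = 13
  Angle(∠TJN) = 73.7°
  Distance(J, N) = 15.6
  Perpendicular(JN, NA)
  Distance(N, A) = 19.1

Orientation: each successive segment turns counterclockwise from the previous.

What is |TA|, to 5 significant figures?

13.664

∠TJN = 73.7° gives JN at -171.30° from the x-axis; with |JN| = 15.6, N = (4.2394, 11.346). JN is perpendicular to NA, so NA runs at -81.300°; with |NA| = 19.1, A = (7.1285, -7.5342). Then |TA| = |A − T| = 13.664.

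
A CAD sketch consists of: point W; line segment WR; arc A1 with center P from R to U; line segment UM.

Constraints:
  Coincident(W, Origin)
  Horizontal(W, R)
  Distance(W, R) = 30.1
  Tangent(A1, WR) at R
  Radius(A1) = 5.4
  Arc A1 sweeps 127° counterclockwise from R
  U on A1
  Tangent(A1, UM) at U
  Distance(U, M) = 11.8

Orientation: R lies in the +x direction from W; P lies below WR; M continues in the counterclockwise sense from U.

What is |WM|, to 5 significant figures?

37.528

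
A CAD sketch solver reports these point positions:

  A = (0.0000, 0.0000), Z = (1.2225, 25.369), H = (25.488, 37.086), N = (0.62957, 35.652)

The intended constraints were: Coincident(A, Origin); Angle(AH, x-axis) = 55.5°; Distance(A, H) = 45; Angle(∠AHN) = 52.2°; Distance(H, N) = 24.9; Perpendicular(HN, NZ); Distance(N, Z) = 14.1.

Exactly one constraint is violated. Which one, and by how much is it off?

Distance(N, Z) = 14.1 — off by 3.80.

A = (0.00, 0.00) ✓; AH at 55.50° ✓; |AH| = 45.00 ✓; ∠AHN = 52.20° ✓; |HN| = 24.90 ✓; ∠(HN, NZ) = 90.00° ✓; |NZ| = 10.30 ✗.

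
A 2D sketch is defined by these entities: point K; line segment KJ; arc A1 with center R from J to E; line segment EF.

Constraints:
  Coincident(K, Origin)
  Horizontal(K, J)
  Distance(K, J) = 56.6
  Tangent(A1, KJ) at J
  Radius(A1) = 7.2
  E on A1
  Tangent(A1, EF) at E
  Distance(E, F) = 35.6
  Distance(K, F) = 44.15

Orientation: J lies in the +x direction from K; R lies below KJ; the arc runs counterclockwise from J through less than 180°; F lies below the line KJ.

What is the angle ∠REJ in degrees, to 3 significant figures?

62.6°

Checks: |RE| = 7.200 ✓; ∠(RE, EF) = 90.00° ✓; |EF| = 35.60 ✓; |KF| = 44.15 ✓.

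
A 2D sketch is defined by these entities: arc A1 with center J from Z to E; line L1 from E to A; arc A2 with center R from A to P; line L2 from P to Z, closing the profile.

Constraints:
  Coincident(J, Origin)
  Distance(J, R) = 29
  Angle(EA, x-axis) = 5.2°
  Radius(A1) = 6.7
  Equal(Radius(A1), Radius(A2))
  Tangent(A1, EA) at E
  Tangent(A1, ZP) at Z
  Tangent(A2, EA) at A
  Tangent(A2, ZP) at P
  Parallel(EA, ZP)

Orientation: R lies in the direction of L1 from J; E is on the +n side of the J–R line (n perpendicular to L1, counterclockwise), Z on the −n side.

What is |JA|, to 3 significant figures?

29.8

Tangency of A1 to both parallel lines with radius 6.7 puts E and Z at J ± 6.7·n: E = (-0.607, 6.67), Z = (0.607, -6.67). Equal radii place A and P the same way about R: A = R + 6.7·n = (28.3, 9.30), P = R − 6.7·n = (29.5, -4.04). Then |JA| = |A − J| = 29.8.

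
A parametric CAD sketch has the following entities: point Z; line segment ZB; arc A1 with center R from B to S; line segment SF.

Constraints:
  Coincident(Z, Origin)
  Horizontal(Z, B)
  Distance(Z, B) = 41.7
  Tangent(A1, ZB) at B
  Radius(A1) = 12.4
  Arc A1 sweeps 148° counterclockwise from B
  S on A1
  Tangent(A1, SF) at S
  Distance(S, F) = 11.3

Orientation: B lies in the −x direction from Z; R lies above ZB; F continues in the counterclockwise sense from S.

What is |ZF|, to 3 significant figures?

53.2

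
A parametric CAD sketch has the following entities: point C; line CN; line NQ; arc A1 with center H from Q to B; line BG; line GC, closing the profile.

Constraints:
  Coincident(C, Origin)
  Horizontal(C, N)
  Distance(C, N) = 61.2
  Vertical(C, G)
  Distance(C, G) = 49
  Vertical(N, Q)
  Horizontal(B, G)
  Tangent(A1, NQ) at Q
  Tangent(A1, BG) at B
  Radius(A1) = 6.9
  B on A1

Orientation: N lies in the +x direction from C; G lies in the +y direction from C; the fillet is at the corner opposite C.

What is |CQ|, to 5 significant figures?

74.282

The virtual corner opposite C is at (61.200, 49.000). The tangent condition forces HQ to be normal to NQ and A1 meets BG tangentially, so HB is at right angles to BG, with radius 6.9, so the center H sits 6.9 in from both sides at H = (54.300, 42.100). That places the tangent points at Q = (61.200, 42.100) on NQ and B = (54.300, 49.000) on BG. Then |CQ| = |Q − C| = 74.282.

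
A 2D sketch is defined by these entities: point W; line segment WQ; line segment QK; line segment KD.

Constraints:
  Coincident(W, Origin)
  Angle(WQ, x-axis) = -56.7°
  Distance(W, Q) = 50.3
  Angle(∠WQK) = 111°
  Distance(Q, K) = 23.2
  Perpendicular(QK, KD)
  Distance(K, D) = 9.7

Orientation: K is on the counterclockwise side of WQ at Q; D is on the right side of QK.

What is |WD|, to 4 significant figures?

70.07

W is at the origin; WQ runs at -56.7° with length 50.3, so Q = 50.3·(cos -56.7°, sin -56.7°) = (27.62, -42.04). ∠WQK = 111.0°, so QK runs at -56.7° + (180° − 111.0°) = 12.30° from the x-axis; with |QK| = 23.2, K = Q + 23.2·(cos 12.30°, sin 12.30°) = (50.28, -37.10). The perpendicularity gives KD at right angles to QK; with |KD| = 9.7 on the right of QK, D = K + 9.7·(0.2130, -0.9770) = (52.35, -46.58). Then |WD| = |D − W| = 70.07.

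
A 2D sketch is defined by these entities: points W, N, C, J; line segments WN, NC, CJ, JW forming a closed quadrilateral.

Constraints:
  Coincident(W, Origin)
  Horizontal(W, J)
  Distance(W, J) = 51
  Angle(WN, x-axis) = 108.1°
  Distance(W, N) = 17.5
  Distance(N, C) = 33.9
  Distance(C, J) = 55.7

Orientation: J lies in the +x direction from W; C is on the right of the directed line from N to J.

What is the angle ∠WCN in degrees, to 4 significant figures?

12.51°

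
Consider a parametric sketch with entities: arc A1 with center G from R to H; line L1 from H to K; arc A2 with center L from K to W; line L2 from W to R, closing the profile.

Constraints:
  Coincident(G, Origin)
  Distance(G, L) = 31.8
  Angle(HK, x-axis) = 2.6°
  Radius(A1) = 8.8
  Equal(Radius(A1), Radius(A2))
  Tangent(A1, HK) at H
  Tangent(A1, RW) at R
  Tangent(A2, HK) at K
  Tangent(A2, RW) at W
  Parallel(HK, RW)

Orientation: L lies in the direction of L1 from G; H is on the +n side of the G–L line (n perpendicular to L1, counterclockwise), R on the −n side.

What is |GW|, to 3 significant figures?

33.0

Tangency of A1 to both parallel lines with radius 8.8 puts H and R at G ± 8.8·n: H = (-0.399, 8.79), R = (0.399, -8.79). Equal radii place K and W the same way about L: K = L + 8.8·n = (31.4, 10.2), W = L − 8.8·n = (32.2, -7.35). Then |GW| = |W − G| = 33.0.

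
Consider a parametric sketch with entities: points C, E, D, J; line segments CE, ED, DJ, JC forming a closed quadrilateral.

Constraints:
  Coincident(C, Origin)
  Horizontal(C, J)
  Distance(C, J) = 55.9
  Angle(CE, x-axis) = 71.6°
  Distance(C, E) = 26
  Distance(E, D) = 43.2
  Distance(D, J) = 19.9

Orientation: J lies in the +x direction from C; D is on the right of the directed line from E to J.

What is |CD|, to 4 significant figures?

38.04

Checks: |CJ| = 55.90 ✓; |CE| = 26.00 ✓; |ED| = 43.20 ✓; |DJ| = 19.90 ✓.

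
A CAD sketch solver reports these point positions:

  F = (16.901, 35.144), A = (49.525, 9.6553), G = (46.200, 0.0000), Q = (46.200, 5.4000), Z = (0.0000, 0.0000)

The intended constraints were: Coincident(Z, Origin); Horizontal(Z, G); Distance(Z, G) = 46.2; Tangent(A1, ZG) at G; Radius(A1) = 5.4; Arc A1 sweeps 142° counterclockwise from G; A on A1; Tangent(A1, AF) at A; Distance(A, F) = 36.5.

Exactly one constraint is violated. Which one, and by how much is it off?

Distance(A, F) = 36.5 — off by 4.90.

Z = (0.00, 0.00) ✓; Z.y = 0.00, G.y = 0.00 ✓; |ZG| = 46.20 ✓; ∠(QG, GZ) = 90.00° ✓; |QG| = 5.400 ✓; bearing(Q→A) − bearing(Q→G) = 142.0° ✓; |QA| = 5.400 ✓; ∠(QA, AF) = 90.00° ✓; |AF| = 41.40 ✗.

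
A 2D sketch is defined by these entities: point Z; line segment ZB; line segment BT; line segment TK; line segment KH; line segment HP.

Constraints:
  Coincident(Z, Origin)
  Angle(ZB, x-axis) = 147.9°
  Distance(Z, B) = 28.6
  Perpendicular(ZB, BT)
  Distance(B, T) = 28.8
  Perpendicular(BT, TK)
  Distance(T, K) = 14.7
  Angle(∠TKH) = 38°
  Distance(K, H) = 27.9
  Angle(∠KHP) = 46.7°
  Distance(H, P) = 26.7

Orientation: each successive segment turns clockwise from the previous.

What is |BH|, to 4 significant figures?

13.72

Z is at the origin; ZB runs at 147.9° with length 28.6, so B = (-24.23, 15.20). ZB ⟂ BT, so BT runs at 57.90°; with |BT| = 28.8, T = (-8.923, 39.60). The perpendicularity gives TK at right angles to BT, so TK runs at -32.10°; with |TK| = 14.7, K = (3.529, 31.78). ∠TKH = 38.0° gives KH at -174.1° from the x-axis; with |KH| = 27.9, H = (-24.22, 28.92). Then |BH| = |H − B| = 13.72.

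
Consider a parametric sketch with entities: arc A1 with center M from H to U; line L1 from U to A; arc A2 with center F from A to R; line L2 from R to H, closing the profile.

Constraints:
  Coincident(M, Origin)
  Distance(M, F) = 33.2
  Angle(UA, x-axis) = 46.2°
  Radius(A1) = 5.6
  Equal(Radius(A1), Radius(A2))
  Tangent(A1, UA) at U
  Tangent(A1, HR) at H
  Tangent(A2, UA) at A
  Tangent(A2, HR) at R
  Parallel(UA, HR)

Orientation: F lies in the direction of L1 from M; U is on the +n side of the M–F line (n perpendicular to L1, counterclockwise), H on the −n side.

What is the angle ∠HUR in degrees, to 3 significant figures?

71.4°

The slot axis is L1's direction at 46.2°, so u = (cos 46.2°, sin 46.2°) = (0.692, 0.722) and n = (−sin 46.2°, cos 46.2°) = (-0.722, 0.692). M is at the origin and F lies 33.2 along u from M, so F = 33.2·u = (23.0, 24.0). Tangency of A1 to both parallel lines with radius 5.6 puts U and H at M ± 5.6·n: U = (-4.04, 3.88), H = (4.04, -3.88). Equal radii place A and R the same way about F: A = F + 5.6·n = (18.9, 27.8), R = F − 5.6·n = (27.0, 20.1). Then cos ∠HUR = UH·UR / (|UH||UR|), giving 71.4°.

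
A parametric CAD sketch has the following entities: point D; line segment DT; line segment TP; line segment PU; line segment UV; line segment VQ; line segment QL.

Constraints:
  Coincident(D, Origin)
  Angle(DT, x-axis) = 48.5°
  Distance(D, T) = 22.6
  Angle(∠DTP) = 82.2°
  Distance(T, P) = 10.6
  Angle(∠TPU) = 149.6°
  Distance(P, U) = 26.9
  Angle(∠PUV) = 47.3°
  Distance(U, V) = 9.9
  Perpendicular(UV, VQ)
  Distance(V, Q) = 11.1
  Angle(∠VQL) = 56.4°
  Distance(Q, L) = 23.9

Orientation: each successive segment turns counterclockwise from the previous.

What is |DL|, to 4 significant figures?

42.05

D is at the origin; DT runs at 48.5° with length 22.6, so T = (14.98, 16.93). ∠DTP = 82.2° gives TP at 146.3° from the x-axis; with |TP| = 10.6, P = (6.156, 22.81). ∠TPU = 149.6° gives PU at 176.7° from the x-axis; with |PU| = 26.9, U = (-20.70, 24.36). ∠PUV = 47.3° gives UV at -50.60° from the x-axis; with |UV| = 9.9, V = (-14.42, 16.71). The perpendicularity gives VQ at right angles to UV, so VQ runs at 39.40°; with |VQ| = 11.1, Q = (-5.838, 23.75). ∠VQL = 56.4° gives QL at 163.0° from the x-axis; with |QL| = 23.9, L = (-28.69, 30.74). Then |DL| = |L − D| = 42.05.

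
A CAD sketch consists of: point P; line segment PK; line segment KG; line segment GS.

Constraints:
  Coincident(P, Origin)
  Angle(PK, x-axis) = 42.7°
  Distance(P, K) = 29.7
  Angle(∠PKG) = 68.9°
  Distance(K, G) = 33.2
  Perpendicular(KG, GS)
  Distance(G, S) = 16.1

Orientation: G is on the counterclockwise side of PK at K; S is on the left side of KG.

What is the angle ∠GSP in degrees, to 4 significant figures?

117.3°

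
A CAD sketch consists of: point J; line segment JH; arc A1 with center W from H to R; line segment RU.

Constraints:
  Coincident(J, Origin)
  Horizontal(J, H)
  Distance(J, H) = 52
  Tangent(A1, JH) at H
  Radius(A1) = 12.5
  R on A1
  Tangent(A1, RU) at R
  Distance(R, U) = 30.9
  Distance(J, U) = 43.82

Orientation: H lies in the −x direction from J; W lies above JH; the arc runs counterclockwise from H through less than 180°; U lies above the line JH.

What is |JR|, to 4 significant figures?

41.40

Checks: |WH| = 12.50 ✓; |WR| = 12.50 ✓; ∠(WR, RU) = 90.00° ✓; |RU| = 30.90 ✓; |JU| = 43.82 ✓.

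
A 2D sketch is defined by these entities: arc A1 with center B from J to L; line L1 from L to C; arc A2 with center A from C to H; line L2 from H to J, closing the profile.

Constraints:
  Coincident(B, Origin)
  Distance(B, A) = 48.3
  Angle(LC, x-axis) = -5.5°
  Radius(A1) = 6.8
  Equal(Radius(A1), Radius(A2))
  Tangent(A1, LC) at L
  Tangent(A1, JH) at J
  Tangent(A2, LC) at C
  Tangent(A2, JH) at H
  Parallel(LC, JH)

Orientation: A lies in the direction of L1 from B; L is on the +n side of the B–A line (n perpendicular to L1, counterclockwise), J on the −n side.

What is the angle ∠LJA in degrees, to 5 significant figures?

81.986°

The slot axis is L1's direction at -5.5°, so u = (cos -5.5°, sin -5.5°) = (0.99540, -0.095846) and n = (−sin -5.5°, cos -5.5°) = (0.095846, 0.99540). B is at the origin and A lies 48.3 along u from B, so A = 48.3·u = (48.078, -4.6293). Tangency of A1 to both parallel lines with radius 6.8 puts L and J at B ± 6.8·n: L = (0.65175, 6.7687), J = (-0.65175, -6.7687). Then cos ∠LJA = JL·JA / (|JL||JA|), giving 81.986°.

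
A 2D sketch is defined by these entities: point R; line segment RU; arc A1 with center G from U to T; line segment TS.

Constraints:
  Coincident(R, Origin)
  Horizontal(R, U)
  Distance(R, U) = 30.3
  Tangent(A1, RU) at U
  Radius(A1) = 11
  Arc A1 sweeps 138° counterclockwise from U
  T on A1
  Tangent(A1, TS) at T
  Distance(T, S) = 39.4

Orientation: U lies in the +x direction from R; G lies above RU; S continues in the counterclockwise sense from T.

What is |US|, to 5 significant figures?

50.539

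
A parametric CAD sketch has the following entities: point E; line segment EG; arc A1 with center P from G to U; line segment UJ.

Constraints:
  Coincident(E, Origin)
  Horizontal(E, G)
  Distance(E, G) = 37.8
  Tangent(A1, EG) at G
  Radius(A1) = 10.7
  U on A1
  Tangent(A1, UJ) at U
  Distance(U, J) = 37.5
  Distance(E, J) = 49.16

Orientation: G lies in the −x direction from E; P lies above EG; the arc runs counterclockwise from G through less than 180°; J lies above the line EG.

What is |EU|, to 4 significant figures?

28.62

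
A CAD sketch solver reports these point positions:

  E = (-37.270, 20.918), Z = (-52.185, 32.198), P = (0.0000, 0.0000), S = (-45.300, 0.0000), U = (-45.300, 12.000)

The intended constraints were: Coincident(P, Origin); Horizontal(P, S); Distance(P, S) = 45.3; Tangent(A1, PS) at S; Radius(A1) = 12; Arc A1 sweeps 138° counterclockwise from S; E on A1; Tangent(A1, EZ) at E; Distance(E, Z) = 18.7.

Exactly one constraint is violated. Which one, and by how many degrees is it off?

Tangent(A1, EZ) at E — off by 4.90°.

P = (0.00, 0.00) ✓; P.y = 0.00, S.y = 0.00 ✓; |PS| = 45.30 ✓; ∠(US, SP) = 90.00° ✓; |US| = 12.00 ✓; bearing(U→E) − bearing(U→S) = 138.0° ✓; |UE| = 12.00 ✓; ∠(UE, EZ) = 85.10° ✗; |EZ| = 18.70 ✓.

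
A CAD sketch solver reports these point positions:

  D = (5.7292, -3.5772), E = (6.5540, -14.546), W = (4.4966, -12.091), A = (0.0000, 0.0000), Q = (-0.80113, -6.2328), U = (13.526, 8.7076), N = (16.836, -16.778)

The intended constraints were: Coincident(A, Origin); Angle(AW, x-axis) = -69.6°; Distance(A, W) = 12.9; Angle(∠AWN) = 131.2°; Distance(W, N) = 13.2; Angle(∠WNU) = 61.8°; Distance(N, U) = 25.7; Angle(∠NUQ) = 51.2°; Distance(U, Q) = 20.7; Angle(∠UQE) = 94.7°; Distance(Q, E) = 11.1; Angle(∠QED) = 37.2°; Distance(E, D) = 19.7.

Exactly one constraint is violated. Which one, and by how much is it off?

Distance(E, D) = 19.7 — off by 8.70.

A = (0.00, 0.00) ✓; AW at -69.60° ✓; |AW| = 12.90 ✓; ∠AWN = 131.2° ✓; |WN| = 13.20 ✓; ∠WNU = 61.80° ✓; |NU| = 25.70 ✓; ∠NUQ = 51.20° ✓; |UQ| = 20.70 ✓; ∠UQE = 94.70° ✓; |QE| = 11.10 ✓; ∠QED = 37.20° ✓; |ED| = 11.00 ✗.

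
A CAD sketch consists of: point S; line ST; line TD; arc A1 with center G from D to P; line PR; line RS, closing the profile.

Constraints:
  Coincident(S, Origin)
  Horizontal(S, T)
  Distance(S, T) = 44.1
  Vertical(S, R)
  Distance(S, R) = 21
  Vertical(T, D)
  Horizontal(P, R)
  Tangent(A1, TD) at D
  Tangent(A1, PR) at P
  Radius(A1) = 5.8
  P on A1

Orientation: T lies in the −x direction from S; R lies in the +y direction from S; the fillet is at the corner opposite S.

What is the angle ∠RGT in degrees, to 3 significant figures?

119°

S and R share the same x with |SR| = 21.0 and R on the +y side, so R = (0.00, 21.0). The virtual corner opposite S is at (-44.1, 21.0). A1 meets TD tangentially, so GD is at right angles to TD and the tangent condition forces GP to be normal to PR, with radius 5.8, so the center G sits 5.8 in from both sides at G = (-38.3, 15.2). Then cos ∠RGT = GR·GT / (|GR||GT|), giving 119°.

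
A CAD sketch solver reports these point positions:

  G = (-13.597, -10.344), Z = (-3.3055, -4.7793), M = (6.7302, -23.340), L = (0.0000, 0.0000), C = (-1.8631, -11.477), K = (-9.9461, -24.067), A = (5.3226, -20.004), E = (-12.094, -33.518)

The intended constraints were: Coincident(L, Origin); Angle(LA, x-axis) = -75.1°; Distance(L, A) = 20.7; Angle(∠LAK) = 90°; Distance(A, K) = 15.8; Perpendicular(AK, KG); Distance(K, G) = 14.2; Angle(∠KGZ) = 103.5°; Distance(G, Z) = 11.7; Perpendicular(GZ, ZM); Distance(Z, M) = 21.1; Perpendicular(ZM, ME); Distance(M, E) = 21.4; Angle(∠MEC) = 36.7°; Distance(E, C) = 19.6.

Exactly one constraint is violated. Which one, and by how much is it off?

Distance(E, C) = 19.6 — off by 4.70.

L = (0.00, 0.00) ✓; LA at -75.10° ✓; |LA| = 20.70 ✓; ∠LAK = 90.00° ✓; |AK| = 15.80 ✓; ∠(AK, KG) = 90.00° ✓; |KG| = 14.20 ✓; ∠KGZ = 103.5° ✓; |GZ| = 11.70 ✓; ∠(GZ, ZM) = 90.00° ✓; |ZM| = 21.10 ✓; ∠(ZM, ME) = 90.00° ✓; |ME| = 21.40 ✓; ∠MEC = 36.70° ✓; |EC| = 24.30 ✗.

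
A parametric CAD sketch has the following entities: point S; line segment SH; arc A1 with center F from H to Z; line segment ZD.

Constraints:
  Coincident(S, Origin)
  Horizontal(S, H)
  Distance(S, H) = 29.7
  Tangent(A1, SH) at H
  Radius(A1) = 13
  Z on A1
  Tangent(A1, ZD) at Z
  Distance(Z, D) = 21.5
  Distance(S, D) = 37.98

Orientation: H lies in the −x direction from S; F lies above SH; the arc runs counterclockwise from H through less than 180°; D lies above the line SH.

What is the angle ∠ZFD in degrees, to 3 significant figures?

58.8°

Checks: |SH| = 29.70 ✓; |FZ| = 13.00 ✓; ∠(FZ, ZD) = 90.00° ✓; |ZD| = 21.50 ✓; |SD| = 37.98 ✓.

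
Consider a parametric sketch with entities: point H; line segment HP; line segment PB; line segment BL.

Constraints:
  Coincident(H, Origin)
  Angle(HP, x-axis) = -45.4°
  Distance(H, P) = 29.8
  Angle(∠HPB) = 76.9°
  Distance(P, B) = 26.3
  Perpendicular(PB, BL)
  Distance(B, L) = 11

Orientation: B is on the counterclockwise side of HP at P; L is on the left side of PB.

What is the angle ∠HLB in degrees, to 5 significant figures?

132.68°

H is at the origin; HP runs at -45.4° with length 29.8, so P = 29.8·(cos -45.4°, sin -45.4°) = (20.924, -21.218). ∠HPB = 76.9°, so PB runs at -45.4° + (180° − 76.9°) = 57.700° from the x-axis; with |PB| = 26.3, B = P + 26.3·(cos 57.700°, sin 57.700°) = (34.978, 1.0120). PB is perpendicular to BL; with |BL| = 11.0 on the left of PB, L = B + 11.0·(-0.84526, 0.53435) = (25.680, 6.8899). Then cos ∠HLB = LH·LB / (|LH||LB|), giving 132.68°.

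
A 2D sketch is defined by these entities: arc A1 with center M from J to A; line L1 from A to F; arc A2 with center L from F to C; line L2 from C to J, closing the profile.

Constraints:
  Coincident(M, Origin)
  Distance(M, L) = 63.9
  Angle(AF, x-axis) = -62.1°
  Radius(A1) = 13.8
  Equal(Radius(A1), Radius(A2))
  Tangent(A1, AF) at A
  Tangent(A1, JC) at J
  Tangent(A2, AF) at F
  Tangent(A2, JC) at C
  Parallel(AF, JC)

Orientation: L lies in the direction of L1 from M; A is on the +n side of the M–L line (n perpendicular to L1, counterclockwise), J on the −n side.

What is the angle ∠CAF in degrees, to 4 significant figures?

23.36°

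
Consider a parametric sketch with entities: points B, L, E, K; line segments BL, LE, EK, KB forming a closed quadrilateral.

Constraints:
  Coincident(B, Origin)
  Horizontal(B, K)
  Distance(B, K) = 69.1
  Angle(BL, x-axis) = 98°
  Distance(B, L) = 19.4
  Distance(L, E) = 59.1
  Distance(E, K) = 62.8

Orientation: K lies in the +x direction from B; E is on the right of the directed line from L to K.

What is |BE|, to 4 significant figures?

40.36

Checks: |LE| = 59.10 ✓; |EK| = 62.80 ✓.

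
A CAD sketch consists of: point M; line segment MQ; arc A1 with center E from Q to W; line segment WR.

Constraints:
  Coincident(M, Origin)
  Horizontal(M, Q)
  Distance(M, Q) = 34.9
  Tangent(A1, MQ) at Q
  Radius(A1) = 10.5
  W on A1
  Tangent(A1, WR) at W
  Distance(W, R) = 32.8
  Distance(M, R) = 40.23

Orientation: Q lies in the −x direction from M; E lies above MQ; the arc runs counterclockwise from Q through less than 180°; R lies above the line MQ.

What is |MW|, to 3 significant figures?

26.0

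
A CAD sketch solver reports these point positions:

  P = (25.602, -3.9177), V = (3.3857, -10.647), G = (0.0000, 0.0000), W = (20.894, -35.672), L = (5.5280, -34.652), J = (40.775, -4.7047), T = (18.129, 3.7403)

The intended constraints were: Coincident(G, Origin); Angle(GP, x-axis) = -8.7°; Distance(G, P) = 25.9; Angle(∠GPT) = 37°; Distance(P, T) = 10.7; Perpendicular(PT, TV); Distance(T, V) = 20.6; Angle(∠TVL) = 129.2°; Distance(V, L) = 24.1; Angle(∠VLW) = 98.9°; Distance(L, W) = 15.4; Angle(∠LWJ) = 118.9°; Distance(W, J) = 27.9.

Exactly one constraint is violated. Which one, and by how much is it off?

Distance(W, J) = 27.9 — off by 8.90.

G = (0.00, 0.00) ✓; GP at -8.700° ✓; |GP| = 25.90 ✓; ∠GPT = 37.00° ✓; |PT| = 10.70 ✓; ∠(PT, TV) = 90.00° ✓; |TV| = 20.60 ✓; ∠TVL = 129.2° ✓; |VL| = 24.10 ✓; ∠VLW = 98.90° ✓; |LW| = 15.40 ✓; ∠LWJ = 118.9° ✓; |WJ| = 36.80 ✗.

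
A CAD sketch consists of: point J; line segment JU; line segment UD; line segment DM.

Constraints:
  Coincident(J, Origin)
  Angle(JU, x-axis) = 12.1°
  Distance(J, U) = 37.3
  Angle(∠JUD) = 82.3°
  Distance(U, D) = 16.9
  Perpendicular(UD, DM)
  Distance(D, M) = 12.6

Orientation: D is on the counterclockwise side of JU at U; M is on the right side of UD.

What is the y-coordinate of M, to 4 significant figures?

27.99

J is at the origin; JU runs at 12.1° with length 37.3, so U = 37.3·(cos 12.1°, sin 12.1°) = (36.47, 7.819). ∠JUD = 82.3°, so UD runs at 12.1° + (180° − 82.3°) = 109.8° from the x-axis; with |UD| = 16.9, D = U + 16.9·(cos 109.8°, sin 109.8°) = (30.75, 23.72). The perpendicularity gives DM at right angles to UD; with |DM| = 12.6 on the right of UD, M = D + 12.6·(0.9409, 0.3387) = (42.60, 27.99). So M.y = 27.99.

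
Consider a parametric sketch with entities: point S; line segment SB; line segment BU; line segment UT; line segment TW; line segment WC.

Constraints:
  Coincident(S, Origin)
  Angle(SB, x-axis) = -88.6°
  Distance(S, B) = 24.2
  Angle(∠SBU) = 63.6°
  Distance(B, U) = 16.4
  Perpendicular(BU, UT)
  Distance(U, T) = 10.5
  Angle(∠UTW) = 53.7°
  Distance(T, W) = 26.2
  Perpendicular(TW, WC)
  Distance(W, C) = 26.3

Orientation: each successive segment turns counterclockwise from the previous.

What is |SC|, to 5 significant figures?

47.883

S is at the origin; SB runs at -88.6° with length 24.2, so B = (0.59126, -24.193). ∠SBU = 63.6° gives BU at 27.800° from the x-axis; with |BU| = 16.4, U = (15.098, -16.544). BU is perpendicular to UT, so UT runs at 117.80°; with |UT| = 10.5, T = (10.201, -7.2559). ∠UTW = 53.7° gives TW at -115.90° from the x-axis; with |TW| = 26.2, W = (-1.2429, -30.824). TW ⟂ WC, so WC runs at -25.900°; with |WC| = 26.3, C = (22.415, -42.312). Then |SC| = |C − S| = 47.883.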